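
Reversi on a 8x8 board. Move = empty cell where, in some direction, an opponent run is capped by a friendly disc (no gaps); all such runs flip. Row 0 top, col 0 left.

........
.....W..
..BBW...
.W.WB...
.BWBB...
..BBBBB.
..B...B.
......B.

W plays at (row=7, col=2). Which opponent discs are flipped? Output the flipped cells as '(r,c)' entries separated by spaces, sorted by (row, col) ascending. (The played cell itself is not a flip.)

Dir NW: first cell '.' (not opp) -> no flip
Dir N: opp run (6,2) (5,2) capped by W -> flip
Dir NE: first cell '.' (not opp) -> no flip
Dir W: first cell '.' (not opp) -> no flip
Dir E: first cell '.' (not opp) -> no flip
Dir SW: edge -> no flip
Dir S: edge -> no flip
Dir SE: edge -> no flip

Answer: (5,2) (6,2)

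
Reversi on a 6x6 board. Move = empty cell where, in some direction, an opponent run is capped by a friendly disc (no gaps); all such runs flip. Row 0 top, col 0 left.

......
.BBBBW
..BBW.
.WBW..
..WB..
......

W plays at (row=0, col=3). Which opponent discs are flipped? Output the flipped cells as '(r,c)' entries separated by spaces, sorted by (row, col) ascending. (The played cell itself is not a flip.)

Dir NW: edge -> no flip
Dir N: edge -> no flip
Dir NE: edge -> no flip
Dir W: first cell '.' (not opp) -> no flip
Dir E: first cell '.' (not opp) -> no flip
Dir SW: opp run (1,2), next='.' -> no flip
Dir S: opp run (1,3) (2,3) capped by W -> flip
Dir SE: opp run (1,4), next='.' -> no flip

Answer: (1,3) (2,3)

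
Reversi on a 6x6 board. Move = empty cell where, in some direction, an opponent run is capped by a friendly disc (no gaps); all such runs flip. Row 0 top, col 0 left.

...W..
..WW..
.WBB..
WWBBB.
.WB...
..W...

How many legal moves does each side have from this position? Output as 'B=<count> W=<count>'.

-- B to move --
(0,1): flips 1 -> legal
(0,2): flips 1 -> legal
(0,4): flips 1 -> legal
(1,0): flips 1 -> legal
(1,1): no bracket -> illegal
(1,4): no bracket -> illegal
(2,0): flips 2 -> legal
(2,4): no bracket -> illegal
(4,0): flips 2 -> legal
(4,3): no bracket -> illegal
(5,0): flips 1 -> legal
(5,1): no bracket -> illegal
(5,3): no bracket -> illegal
B mobility = 7
-- W to move --
(1,1): no bracket -> illegal
(1,4): flips 2 -> legal
(2,4): flips 2 -> legal
(2,5): no bracket -> illegal
(3,5): flips 3 -> legal
(4,3): flips 4 -> legal
(4,4): no bracket -> illegal
(4,5): flips 2 -> legal
(5,1): no bracket -> illegal
(5,3): flips 1 -> legal
W mobility = 6

Answer: B=7 W=6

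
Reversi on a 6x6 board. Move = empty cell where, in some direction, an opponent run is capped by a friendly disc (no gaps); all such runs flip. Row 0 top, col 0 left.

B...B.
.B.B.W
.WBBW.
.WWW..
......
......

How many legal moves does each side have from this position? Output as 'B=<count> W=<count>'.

Answer: B=8 W=5

Derivation:
-- B to move --
(0,5): no bracket -> illegal
(1,0): no bracket -> illegal
(1,2): no bracket -> illegal
(1,4): no bracket -> illegal
(2,0): flips 1 -> legal
(2,5): flips 1 -> legal
(3,0): no bracket -> illegal
(3,4): no bracket -> illegal
(3,5): flips 1 -> legal
(4,0): flips 1 -> legal
(4,1): flips 3 -> legal
(4,2): flips 1 -> legal
(4,3): flips 1 -> legal
(4,4): flips 1 -> legal
B mobility = 8
-- W to move --
(0,1): flips 1 -> legal
(0,2): flips 1 -> legal
(0,3): flips 2 -> legal
(0,5): no bracket -> illegal
(1,0): no bracket -> illegal
(1,2): flips 1 -> legal
(1,4): flips 1 -> legal
(2,0): no bracket -> illegal
(3,4): no bracket -> illegal
W mobility = 5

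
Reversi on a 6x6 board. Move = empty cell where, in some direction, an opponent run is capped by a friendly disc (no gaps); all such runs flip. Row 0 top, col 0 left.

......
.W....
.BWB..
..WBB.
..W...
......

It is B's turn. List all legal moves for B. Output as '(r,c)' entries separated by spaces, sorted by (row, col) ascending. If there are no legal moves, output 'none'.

Answer: (0,0) (0,1) (3,1) (4,1) (4,3) (5,1)

Derivation:
(0,0): flips 2 -> legal
(0,1): flips 1 -> legal
(0,2): no bracket -> illegal
(1,0): no bracket -> illegal
(1,2): no bracket -> illegal
(1,3): no bracket -> illegal
(2,0): no bracket -> illegal
(3,1): flips 1 -> legal
(4,1): flips 1 -> legal
(4,3): flips 1 -> legal
(5,1): flips 1 -> legal
(5,2): no bracket -> illegal
(5,3): no bracket -> illegal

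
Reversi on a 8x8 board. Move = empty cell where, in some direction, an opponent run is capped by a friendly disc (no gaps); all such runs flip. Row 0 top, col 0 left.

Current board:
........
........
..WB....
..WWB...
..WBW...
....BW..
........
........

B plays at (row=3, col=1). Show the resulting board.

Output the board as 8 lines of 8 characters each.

Answer: ........
........
..WB....
.BBBB...
..WBW...
....BW..
........
........

Derivation:
Place B at (3,1); scan 8 dirs for brackets.
Dir NW: first cell '.' (not opp) -> no flip
Dir N: first cell '.' (not opp) -> no flip
Dir NE: opp run (2,2), next='.' -> no flip
Dir W: first cell '.' (not opp) -> no flip
Dir E: opp run (3,2) (3,3) capped by B -> flip
Dir SW: first cell '.' (not opp) -> no flip
Dir S: first cell '.' (not opp) -> no flip
Dir SE: opp run (4,2), next='.' -> no flip
All flips: (3,2) (3,3)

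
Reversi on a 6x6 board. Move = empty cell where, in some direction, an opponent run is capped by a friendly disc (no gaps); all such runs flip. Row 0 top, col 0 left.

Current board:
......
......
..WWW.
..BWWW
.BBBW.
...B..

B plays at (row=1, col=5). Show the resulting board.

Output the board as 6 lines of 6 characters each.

Answer: ......
.....B
..WWB.
..BBWW
.BBBW.
...B..

Derivation:
Place B at (1,5); scan 8 dirs for brackets.
Dir NW: first cell '.' (not opp) -> no flip
Dir N: first cell '.' (not opp) -> no flip
Dir NE: edge -> no flip
Dir W: first cell '.' (not opp) -> no flip
Dir E: edge -> no flip
Dir SW: opp run (2,4) (3,3) capped by B -> flip
Dir S: first cell '.' (not opp) -> no flip
Dir SE: edge -> no flip
All flips: (2,4) (3,3)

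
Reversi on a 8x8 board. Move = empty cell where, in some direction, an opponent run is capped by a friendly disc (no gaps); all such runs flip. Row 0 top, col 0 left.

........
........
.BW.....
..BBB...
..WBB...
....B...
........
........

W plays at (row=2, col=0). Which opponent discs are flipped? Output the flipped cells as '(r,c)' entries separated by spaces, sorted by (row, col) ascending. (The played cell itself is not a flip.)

Dir NW: edge -> no flip
Dir N: first cell '.' (not opp) -> no flip
Dir NE: first cell '.' (not opp) -> no flip
Dir W: edge -> no flip
Dir E: opp run (2,1) capped by W -> flip
Dir SW: edge -> no flip
Dir S: first cell '.' (not opp) -> no flip
Dir SE: first cell '.' (not opp) -> no flip

Answer: (2,1)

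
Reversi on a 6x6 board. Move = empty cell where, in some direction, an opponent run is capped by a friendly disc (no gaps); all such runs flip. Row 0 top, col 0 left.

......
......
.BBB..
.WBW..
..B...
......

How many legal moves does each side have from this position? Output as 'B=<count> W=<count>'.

-- B to move --
(2,0): flips 1 -> legal
(2,4): flips 1 -> legal
(3,0): flips 1 -> legal
(3,4): flips 1 -> legal
(4,0): flips 1 -> legal
(4,1): flips 1 -> legal
(4,3): flips 1 -> legal
(4,4): flips 1 -> legal
B mobility = 8
-- W to move --
(1,0): no bracket -> illegal
(1,1): flips 2 -> legal
(1,2): no bracket -> illegal
(1,3): flips 2 -> legal
(1,4): no bracket -> illegal
(2,0): no bracket -> illegal
(2,4): no bracket -> illegal
(3,0): no bracket -> illegal
(3,4): no bracket -> illegal
(4,1): no bracket -> illegal
(4,3): no bracket -> illegal
(5,1): flips 1 -> legal
(5,2): no bracket -> illegal
(5,3): flips 1 -> legal
W mobility = 4

Answer: B=8 W=4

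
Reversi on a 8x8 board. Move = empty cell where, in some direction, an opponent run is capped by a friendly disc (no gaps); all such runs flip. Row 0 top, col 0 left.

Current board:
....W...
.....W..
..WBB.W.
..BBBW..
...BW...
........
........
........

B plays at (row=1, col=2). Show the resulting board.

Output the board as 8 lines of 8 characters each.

Place B at (1,2); scan 8 dirs for brackets.
Dir NW: first cell '.' (not opp) -> no flip
Dir N: first cell '.' (not opp) -> no flip
Dir NE: first cell '.' (not opp) -> no flip
Dir W: first cell '.' (not opp) -> no flip
Dir E: first cell '.' (not opp) -> no flip
Dir SW: first cell '.' (not opp) -> no flip
Dir S: opp run (2,2) capped by B -> flip
Dir SE: first cell 'B' (not opp) -> no flip
All flips: (2,2)

Answer: ....W...
..B..W..
..BBB.W.
..BBBW..
...BW...
........
........
........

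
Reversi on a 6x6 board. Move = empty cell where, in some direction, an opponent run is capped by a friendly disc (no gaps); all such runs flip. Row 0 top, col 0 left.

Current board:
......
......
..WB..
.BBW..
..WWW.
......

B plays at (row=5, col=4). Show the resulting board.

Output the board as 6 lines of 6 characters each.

Answer: ......
......
..WB..
.BBW..
..WBW.
....B.

Derivation:
Place B at (5,4); scan 8 dirs for brackets.
Dir NW: opp run (4,3) capped by B -> flip
Dir N: opp run (4,4), next='.' -> no flip
Dir NE: first cell '.' (not opp) -> no flip
Dir W: first cell '.' (not opp) -> no flip
Dir E: first cell '.' (not opp) -> no flip
Dir SW: edge -> no flip
Dir S: edge -> no flip
Dir SE: edge -> no flip
All flips: (4,3)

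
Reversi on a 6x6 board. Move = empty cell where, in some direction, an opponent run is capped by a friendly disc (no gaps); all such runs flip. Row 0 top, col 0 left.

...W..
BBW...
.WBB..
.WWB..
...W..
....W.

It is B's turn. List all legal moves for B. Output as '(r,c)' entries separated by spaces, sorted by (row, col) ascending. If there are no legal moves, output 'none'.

Answer: (0,1) (0,2) (1,3) (2,0) (3,0) (4,0) (4,1) (4,2) (5,3)

Derivation:
(0,1): flips 1 -> legal
(0,2): flips 1 -> legal
(0,4): no bracket -> illegal
(1,3): flips 1 -> legal
(1,4): no bracket -> illegal
(2,0): flips 1 -> legal
(3,0): flips 2 -> legal
(3,4): no bracket -> illegal
(4,0): flips 1 -> legal
(4,1): flips 3 -> legal
(4,2): flips 1 -> legal
(4,4): no bracket -> illegal
(4,5): no bracket -> illegal
(5,2): no bracket -> illegal
(5,3): flips 1 -> legal
(5,5): no bracket -> illegal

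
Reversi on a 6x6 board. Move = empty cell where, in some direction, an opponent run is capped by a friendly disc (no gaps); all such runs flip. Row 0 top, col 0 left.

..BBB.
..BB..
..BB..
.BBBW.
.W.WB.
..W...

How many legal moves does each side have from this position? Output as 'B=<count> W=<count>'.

-- B to move --
(2,4): flips 1 -> legal
(2,5): no bracket -> illegal
(3,0): no bracket -> illegal
(3,5): flips 1 -> legal
(4,0): no bracket -> illegal
(4,2): flips 1 -> legal
(4,5): flips 1 -> legal
(5,0): flips 1 -> legal
(5,1): flips 1 -> legal
(5,3): flips 1 -> legal
(5,4): flips 1 -> legal
B mobility = 8
-- W to move --
(0,1): flips 2 -> legal
(0,5): no bracket -> illegal
(1,1): no bracket -> illegal
(1,4): flips 2 -> legal
(1,5): no bracket -> illegal
(2,0): no bracket -> illegal
(2,1): flips 2 -> legal
(2,4): no bracket -> illegal
(3,0): flips 3 -> legal
(3,5): no bracket -> illegal
(4,0): no bracket -> illegal
(4,2): no bracket -> illegal
(4,5): flips 1 -> legal
(5,3): no bracket -> illegal
(5,4): flips 1 -> legal
(5,5): no bracket -> illegal
W mobility = 6

Answer: B=8 W=6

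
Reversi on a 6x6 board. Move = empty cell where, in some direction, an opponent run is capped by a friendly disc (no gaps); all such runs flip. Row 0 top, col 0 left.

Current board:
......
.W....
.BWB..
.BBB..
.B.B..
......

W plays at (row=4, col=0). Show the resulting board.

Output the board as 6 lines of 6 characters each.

Place W at (4,0); scan 8 dirs for brackets.
Dir NW: edge -> no flip
Dir N: first cell '.' (not opp) -> no flip
Dir NE: opp run (3,1) capped by W -> flip
Dir W: edge -> no flip
Dir E: opp run (4,1), next='.' -> no flip
Dir SW: edge -> no flip
Dir S: first cell '.' (not opp) -> no flip
Dir SE: first cell '.' (not opp) -> no flip
All flips: (3,1)

Answer: ......
.W....
.BWB..
.WBB..
WB.B..
......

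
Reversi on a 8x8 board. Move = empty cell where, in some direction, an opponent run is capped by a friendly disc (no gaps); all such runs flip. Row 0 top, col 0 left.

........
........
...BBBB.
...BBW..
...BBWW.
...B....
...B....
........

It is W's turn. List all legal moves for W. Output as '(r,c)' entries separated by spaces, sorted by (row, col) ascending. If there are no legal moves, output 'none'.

Answer: (1,2) (1,3) (1,5) (1,7) (3,2) (4,2) (6,2)

Derivation:
(1,2): flips 2 -> legal
(1,3): flips 1 -> legal
(1,4): no bracket -> illegal
(1,5): flips 1 -> legal
(1,6): no bracket -> illegal
(1,7): flips 1 -> legal
(2,2): no bracket -> illegal
(2,7): no bracket -> illegal
(3,2): flips 2 -> legal
(3,6): no bracket -> illegal
(3,7): no bracket -> illegal
(4,2): flips 2 -> legal
(5,2): no bracket -> illegal
(5,4): no bracket -> illegal
(5,5): no bracket -> illegal
(6,2): flips 2 -> legal
(6,4): no bracket -> illegal
(7,2): no bracket -> illegal
(7,3): no bracket -> illegal
(7,4): no bracket -> illegal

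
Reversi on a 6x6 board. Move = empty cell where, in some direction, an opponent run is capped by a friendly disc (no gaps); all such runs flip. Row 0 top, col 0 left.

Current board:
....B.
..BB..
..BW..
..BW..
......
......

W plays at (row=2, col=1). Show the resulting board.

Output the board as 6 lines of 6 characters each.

Place W at (2,1); scan 8 dirs for brackets.
Dir NW: first cell '.' (not opp) -> no flip
Dir N: first cell '.' (not opp) -> no flip
Dir NE: opp run (1,2), next='.' -> no flip
Dir W: first cell '.' (not opp) -> no flip
Dir E: opp run (2,2) capped by W -> flip
Dir SW: first cell '.' (not opp) -> no flip
Dir S: first cell '.' (not opp) -> no flip
Dir SE: opp run (3,2), next='.' -> no flip
All flips: (2,2)

Answer: ....B.
..BB..
.WWW..
..BW..
......
......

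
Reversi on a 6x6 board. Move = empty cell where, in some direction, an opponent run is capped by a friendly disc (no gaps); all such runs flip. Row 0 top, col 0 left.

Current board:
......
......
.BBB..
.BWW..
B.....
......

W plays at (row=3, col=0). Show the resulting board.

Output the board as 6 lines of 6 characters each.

Answer: ......
......
.BBB..
WWWW..
B.....
......

Derivation:
Place W at (3,0); scan 8 dirs for brackets.
Dir NW: edge -> no flip
Dir N: first cell '.' (not opp) -> no flip
Dir NE: opp run (2,1), next='.' -> no flip
Dir W: edge -> no flip
Dir E: opp run (3,1) capped by W -> flip
Dir SW: edge -> no flip
Dir S: opp run (4,0), next='.' -> no flip
Dir SE: first cell '.' (not opp) -> no flip
All flips: (3,1)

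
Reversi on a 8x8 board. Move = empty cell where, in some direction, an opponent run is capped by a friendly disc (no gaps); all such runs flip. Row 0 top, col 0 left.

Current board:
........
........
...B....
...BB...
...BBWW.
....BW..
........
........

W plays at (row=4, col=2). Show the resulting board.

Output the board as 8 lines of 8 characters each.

Place W at (4,2); scan 8 dirs for brackets.
Dir NW: first cell '.' (not opp) -> no flip
Dir N: first cell '.' (not opp) -> no flip
Dir NE: opp run (3,3), next='.' -> no flip
Dir W: first cell '.' (not opp) -> no flip
Dir E: opp run (4,3) (4,4) capped by W -> flip
Dir SW: first cell '.' (not opp) -> no flip
Dir S: first cell '.' (not opp) -> no flip
Dir SE: first cell '.' (not opp) -> no flip
All flips: (4,3) (4,4)

Answer: ........
........
...B....
...BB...
..WWWWW.
....BW..
........
........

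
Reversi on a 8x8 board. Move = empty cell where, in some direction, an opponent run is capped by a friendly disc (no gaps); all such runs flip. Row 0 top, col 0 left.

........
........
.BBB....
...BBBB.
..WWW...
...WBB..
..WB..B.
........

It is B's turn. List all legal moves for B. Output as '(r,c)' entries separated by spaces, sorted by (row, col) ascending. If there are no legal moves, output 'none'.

Answer: (3,2) (5,1) (5,2) (6,1) (7,1)

Derivation:
(3,1): no bracket -> illegal
(3,2): flips 1 -> legal
(4,1): no bracket -> illegal
(4,5): no bracket -> illegal
(5,1): flips 1 -> legal
(5,2): flips 2 -> legal
(6,1): flips 1 -> legal
(6,4): no bracket -> illegal
(7,1): flips 3 -> legal
(7,2): no bracket -> illegal
(7,3): no bracket -> illegal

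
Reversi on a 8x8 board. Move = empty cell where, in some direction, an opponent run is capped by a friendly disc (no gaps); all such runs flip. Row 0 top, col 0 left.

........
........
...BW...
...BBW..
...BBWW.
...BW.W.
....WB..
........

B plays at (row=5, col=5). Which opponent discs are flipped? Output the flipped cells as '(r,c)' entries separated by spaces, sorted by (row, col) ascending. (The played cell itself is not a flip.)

Answer: (5,4)

Derivation:
Dir NW: first cell 'B' (not opp) -> no flip
Dir N: opp run (4,5) (3,5), next='.' -> no flip
Dir NE: opp run (4,6), next='.' -> no flip
Dir W: opp run (5,4) capped by B -> flip
Dir E: opp run (5,6), next='.' -> no flip
Dir SW: opp run (6,4), next='.' -> no flip
Dir S: first cell 'B' (not opp) -> no flip
Dir SE: first cell '.' (not opp) -> no flip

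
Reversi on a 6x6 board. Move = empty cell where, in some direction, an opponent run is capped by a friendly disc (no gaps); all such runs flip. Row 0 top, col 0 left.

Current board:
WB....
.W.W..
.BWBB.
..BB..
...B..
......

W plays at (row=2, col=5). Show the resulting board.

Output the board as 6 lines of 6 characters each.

Answer: WB....
.W.W..
.BWWWW
..BB..
...B..
......

Derivation:
Place W at (2,5); scan 8 dirs for brackets.
Dir NW: first cell '.' (not opp) -> no flip
Dir N: first cell '.' (not opp) -> no flip
Dir NE: edge -> no flip
Dir W: opp run (2,4) (2,3) capped by W -> flip
Dir E: edge -> no flip
Dir SW: first cell '.' (not opp) -> no flip
Dir S: first cell '.' (not opp) -> no flip
Dir SE: edge -> no flip
All flips: (2,3) (2,4)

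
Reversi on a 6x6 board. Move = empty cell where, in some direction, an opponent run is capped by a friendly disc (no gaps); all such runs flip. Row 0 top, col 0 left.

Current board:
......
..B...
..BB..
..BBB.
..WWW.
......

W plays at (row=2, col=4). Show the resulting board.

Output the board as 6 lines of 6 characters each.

Place W at (2,4); scan 8 dirs for brackets.
Dir NW: first cell '.' (not opp) -> no flip
Dir N: first cell '.' (not opp) -> no flip
Dir NE: first cell '.' (not opp) -> no flip
Dir W: opp run (2,3) (2,2), next='.' -> no flip
Dir E: first cell '.' (not opp) -> no flip
Dir SW: opp run (3,3) capped by W -> flip
Dir S: opp run (3,4) capped by W -> flip
Dir SE: first cell '.' (not opp) -> no flip
All flips: (3,3) (3,4)

Answer: ......
..B...
..BBW.
..BWW.
..WWW.
......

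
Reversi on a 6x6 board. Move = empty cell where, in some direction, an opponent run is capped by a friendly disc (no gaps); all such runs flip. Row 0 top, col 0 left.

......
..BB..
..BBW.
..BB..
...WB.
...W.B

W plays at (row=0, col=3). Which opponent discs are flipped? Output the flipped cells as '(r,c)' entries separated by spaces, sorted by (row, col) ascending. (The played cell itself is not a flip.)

Answer: (1,3) (2,3) (3,3)

Derivation:
Dir NW: edge -> no flip
Dir N: edge -> no flip
Dir NE: edge -> no flip
Dir W: first cell '.' (not opp) -> no flip
Dir E: first cell '.' (not opp) -> no flip
Dir SW: opp run (1,2), next='.' -> no flip
Dir S: opp run (1,3) (2,3) (3,3) capped by W -> flip
Dir SE: first cell '.' (not opp) -> no flip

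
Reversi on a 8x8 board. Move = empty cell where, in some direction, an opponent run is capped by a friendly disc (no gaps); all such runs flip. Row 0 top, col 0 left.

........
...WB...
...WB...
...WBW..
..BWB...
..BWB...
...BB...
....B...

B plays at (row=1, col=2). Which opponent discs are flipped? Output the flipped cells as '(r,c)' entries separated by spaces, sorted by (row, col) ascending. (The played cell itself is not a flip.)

Answer: (1,3) (2,3)

Derivation:
Dir NW: first cell '.' (not opp) -> no flip
Dir N: first cell '.' (not opp) -> no flip
Dir NE: first cell '.' (not opp) -> no flip
Dir W: first cell '.' (not opp) -> no flip
Dir E: opp run (1,3) capped by B -> flip
Dir SW: first cell '.' (not opp) -> no flip
Dir S: first cell '.' (not opp) -> no flip
Dir SE: opp run (2,3) capped by B -> flip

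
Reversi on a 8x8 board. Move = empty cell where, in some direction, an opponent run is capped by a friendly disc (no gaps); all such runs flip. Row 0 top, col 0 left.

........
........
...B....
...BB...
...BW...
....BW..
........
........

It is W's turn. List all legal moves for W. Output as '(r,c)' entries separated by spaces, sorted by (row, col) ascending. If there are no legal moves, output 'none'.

Answer: (2,2) (2,4) (4,2) (5,3) (6,4)

Derivation:
(1,2): no bracket -> illegal
(1,3): no bracket -> illegal
(1,4): no bracket -> illegal
(2,2): flips 1 -> legal
(2,4): flips 1 -> legal
(2,5): no bracket -> illegal
(3,2): no bracket -> illegal
(3,5): no bracket -> illegal
(4,2): flips 1 -> legal
(4,5): no bracket -> illegal
(5,2): no bracket -> illegal
(5,3): flips 1 -> legal
(6,3): no bracket -> illegal
(6,4): flips 1 -> legal
(6,5): no bracket -> illegal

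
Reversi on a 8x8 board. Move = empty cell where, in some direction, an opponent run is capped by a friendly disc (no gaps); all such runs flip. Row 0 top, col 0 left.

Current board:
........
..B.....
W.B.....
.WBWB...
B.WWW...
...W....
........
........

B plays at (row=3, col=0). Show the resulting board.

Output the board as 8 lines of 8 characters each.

Answer: ........
..B.....
W.B.....
BBBWB...
B.WWW...
...W....
........
........

Derivation:
Place B at (3,0); scan 8 dirs for brackets.
Dir NW: edge -> no flip
Dir N: opp run (2,0), next='.' -> no flip
Dir NE: first cell '.' (not opp) -> no flip
Dir W: edge -> no flip
Dir E: opp run (3,1) capped by B -> flip
Dir SW: edge -> no flip
Dir S: first cell 'B' (not opp) -> no flip
Dir SE: first cell '.' (not opp) -> no flip
All flips: (3,1)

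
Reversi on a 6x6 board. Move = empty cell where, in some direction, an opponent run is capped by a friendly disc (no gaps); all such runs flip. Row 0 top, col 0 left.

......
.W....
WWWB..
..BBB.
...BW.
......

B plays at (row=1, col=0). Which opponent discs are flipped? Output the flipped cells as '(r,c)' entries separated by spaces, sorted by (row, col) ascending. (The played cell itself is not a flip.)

Answer: (2,1)

Derivation:
Dir NW: edge -> no flip
Dir N: first cell '.' (not opp) -> no flip
Dir NE: first cell '.' (not opp) -> no flip
Dir W: edge -> no flip
Dir E: opp run (1,1), next='.' -> no flip
Dir SW: edge -> no flip
Dir S: opp run (2,0), next='.' -> no flip
Dir SE: opp run (2,1) capped by B -> flip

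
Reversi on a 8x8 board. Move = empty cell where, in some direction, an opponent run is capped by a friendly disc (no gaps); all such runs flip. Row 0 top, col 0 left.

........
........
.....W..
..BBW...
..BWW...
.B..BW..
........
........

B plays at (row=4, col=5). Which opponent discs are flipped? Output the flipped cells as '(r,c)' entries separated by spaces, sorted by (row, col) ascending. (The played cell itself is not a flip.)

Answer: (4,3) (4,4)

Derivation:
Dir NW: opp run (3,4), next='.' -> no flip
Dir N: first cell '.' (not opp) -> no flip
Dir NE: first cell '.' (not opp) -> no flip
Dir W: opp run (4,4) (4,3) capped by B -> flip
Dir E: first cell '.' (not opp) -> no flip
Dir SW: first cell 'B' (not opp) -> no flip
Dir S: opp run (5,5), next='.' -> no flip
Dir SE: first cell '.' (not opp) -> no flip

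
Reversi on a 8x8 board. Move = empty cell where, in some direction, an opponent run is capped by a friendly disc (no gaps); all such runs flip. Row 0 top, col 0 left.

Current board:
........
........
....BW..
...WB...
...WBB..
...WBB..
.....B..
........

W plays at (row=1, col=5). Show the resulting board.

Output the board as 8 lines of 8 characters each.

Answer: ........
.....W..
....WW..
...WB...
...WBB..
...WBB..
.....B..
........

Derivation:
Place W at (1,5); scan 8 dirs for brackets.
Dir NW: first cell '.' (not opp) -> no flip
Dir N: first cell '.' (not opp) -> no flip
Dir NE: first cell '.' (not opp) -> no flip
Dir W: first cell '.' (not opp) -> no flip
Dir E: first cell '.' (not opp) -> no flip
Dir SW: opp run (2,4) capped by W -> flip
Dir S: first cell 'W' (not opp) -> no flip
Dir SE: first cell '.' (not opp) -> no flip
All flips: (2,4)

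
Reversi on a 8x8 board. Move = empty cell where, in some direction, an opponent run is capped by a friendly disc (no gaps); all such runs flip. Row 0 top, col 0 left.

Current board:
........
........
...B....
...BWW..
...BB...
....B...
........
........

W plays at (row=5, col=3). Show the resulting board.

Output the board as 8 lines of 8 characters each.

Place W at (5,3); scan 8 dirs for brackets.
Dir NW: first cell '.' (not opp) -> no flip
Dir N: opp run (4,3) (3,3) (2,3), next='.' -> no flip
Dir NE: opp run (4,4) capped by W -> flip
Dir W: first cell '.' (not opp) -> no flip
Dir E: opp run (5,4), next='.' -> no flip
Dir SW: first cell '.' (not opp) -> no flip
Dir S: first cell '.' (not opp) -> no flip
Dir SE: first cell '.' (not opp) -> no flip
All flips: (4,4)

Answer: ........
........
...B....
...BWW..
...BW...
...WB...
........
........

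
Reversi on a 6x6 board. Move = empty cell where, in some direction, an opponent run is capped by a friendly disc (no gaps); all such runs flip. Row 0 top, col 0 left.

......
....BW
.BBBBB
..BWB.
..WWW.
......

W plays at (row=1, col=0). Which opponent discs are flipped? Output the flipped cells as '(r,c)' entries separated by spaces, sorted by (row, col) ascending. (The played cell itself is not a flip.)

Answer: (2,1) (3,2)

Derivation:
Dir NW: edge -> no flip
Dir N: first cell '.' (not opp) -> no flip
Dir NE: first cell '.' (not opp) -> no flip
Dir W: edge -> no flip
Dir E: first cell '.' (not opp) -> no flip
Dir SW: edge -> no flip
Dir S: first cell '.' (not opp) -> no flip
Dir SE: opp run (2,1) (3,2) capped by W -> flip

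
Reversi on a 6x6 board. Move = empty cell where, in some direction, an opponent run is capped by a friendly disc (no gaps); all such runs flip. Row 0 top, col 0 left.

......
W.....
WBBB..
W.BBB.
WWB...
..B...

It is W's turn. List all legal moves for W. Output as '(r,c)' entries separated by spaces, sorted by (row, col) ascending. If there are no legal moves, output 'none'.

Answer: (1,2) (1,4) (2,4) (4,3)

Derivation:
(1,1): no bracket -> illegal
(1,2): flips 1 -> legal
(1,3): no bracket -> illegal
(1,4): flips 2 -> legal
(2,4): flips 3 -> legal
(2,5): no bracket -> illegal
(3,1): no bracket -> illegal
(3,5): no bracket -> illegal
(4,3): flips 3 -> legal
(4,4): no bracket -> illegal
(4,5): no bracket -> illegal
(5,1): no bracket -> illegal
(5,3): no bracket -> illegal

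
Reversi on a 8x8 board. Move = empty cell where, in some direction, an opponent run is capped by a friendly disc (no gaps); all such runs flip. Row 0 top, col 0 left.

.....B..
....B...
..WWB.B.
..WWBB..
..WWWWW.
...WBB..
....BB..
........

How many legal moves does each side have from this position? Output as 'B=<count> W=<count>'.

Answer: B=12 W=13

Derivation:
-- B to move --
(1,1): flips 3 -> legal
(1,2): flips 1 -> legal
(1,3): no bracket -> illegal
(2,1): flips 4 -> legal
(3,1): flips 4 -> legal
(3,6): flips 1 -> legal
(3,7): flips 1 -> legal
(4,1): flips 2 -> legal
(4,7): no bracket -> illegal
(5,1): flips 2 -> legal
(5,2): flips 2 -> legal
(5,6): flips 1 -> legal
(5,7): flips 1 -> legal
(6,2): flips 2 -> legal
(6,3): no bracket -> illegal
B mobility = 12
-- W to move --
(0,3): no bracket -> illegal
(0,4): flips 3 -> legal
(0,6): no bracket -> illegal
(1,3): flips 2 -> legal
(1,5): flips 1 -> legal
(1,6): no bracket -> illegal
(1,7): flips 2 -> legal
(2,5): flips 3 -> legal
(2,7): no bracket -> illegal
(3,6): flips 2 -> legal
(3,7): no bracket -> illegal
(5,6): flips 2 -> legal
(6,3): flips 1 -> legal
(6,6): flips 1 -> legal
(7,3): flips 2 -> legal
(7,4): flips 2 -> legal
(7,5): flips 3 -> legal
(7,6): flips 2 -> legal
W mobility = 13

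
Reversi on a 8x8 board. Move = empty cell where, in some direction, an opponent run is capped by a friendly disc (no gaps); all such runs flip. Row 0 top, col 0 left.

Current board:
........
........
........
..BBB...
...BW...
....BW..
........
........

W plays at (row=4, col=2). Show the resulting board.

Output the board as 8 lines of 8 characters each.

Answer: ........
........
........
..BBB...
..WWW...
....BW..
........
........

Derivation:
Place W at (4,2); scan 8 dirs for brackets.
Dir NW: first cell '.' (not opp) -> no flip
Dir N: opp run (3,2), next='.' -> no flip
Dir NE: opp run (3,3), next='.' -> no flip
Dir W: first cell '.' (not opp) -> no flip
Dir E: opp run (4,3) capped by W -> flip
Dir SW: first cell '.' (not opp) -> no flip
Dir S: first cell '.' (not opp) -> no flip
Dir SE: first cell '.' (not opp) -> no flip
All flips: (4,3)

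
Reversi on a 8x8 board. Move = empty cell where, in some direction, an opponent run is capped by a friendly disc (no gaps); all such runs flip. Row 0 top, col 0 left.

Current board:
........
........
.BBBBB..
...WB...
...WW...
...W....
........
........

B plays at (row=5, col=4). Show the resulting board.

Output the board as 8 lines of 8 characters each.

Place B at (5,4); scan 8 dirs for brackets.
Dir NW: opp run (4,3), next='.' -> no flip
Dir N: opp run (4,4) capped by B -> flip
Dir NE: first cell '.' (not opp) -> no flip
Dir W: opp run (5,3), next='.' -> no flip
Dir E: first cell '.' (not opp) -> no flip
Dir SW: first cell '.' (not opp) -> no flip
Dir S: first cell '.' (not opp) -> no flip
Dir SE: first cell '.' (not opp) -> no flip
All flips: (4,4)

Answer: ........
........
.BBBBB..
...WB...
...WB...
...WB...
........
........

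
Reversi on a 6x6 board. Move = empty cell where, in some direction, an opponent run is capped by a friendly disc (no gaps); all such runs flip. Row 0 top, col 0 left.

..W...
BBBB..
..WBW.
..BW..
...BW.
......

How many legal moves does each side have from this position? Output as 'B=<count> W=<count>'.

-- B to move --
(0,1): no bracket -> illegal
(0,3): no bracket -> illegal
(1,4): no bracket -> illegal
(1,5): no bracket -> illegal
(2,1): flips 1 -> legal
(2,5): flips 1 -> legal
(3,1): flips 1 -> legal
(3,4): flips 1 -> legal
(3,5): flips 1 -> legal
(4,2): no bracket -> illegal
(4,5): flips 1 -> legal
(5,3): no bracket -> illegal
(5,4): no bracket -> illegal
(5,5): flips 3 -> legal
B mobility = 7
-- W to move --
(0,0): flips 1 -> legal
(0,1): no bracket -> illegal
(0,3): flips 2 -> legal
(0,4): flips 1 -> legal
(1,4): no bracket -> illegal
(2,0): flips 1 -> legal
(2,1): no bracket -> illegal
(3,1): flips 1 -> legal
(3,4): no bracket -> illegal
(4,1): no bracket -> illegal
(4,2): flips 2 -> legal
(5,2): no bracket -> illegal
(5,3): flips 1 -> legal
(5,4): no bracket -> illegal
W mobility = 7

Answer: B=7 W=7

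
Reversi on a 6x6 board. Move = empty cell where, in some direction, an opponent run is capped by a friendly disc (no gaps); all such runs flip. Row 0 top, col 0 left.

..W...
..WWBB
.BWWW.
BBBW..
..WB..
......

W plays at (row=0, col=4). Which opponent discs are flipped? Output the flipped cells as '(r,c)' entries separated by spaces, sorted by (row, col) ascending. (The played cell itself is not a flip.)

Dir NW: edge -> no flip
Dir N: edge -> no flip
Dir NE: edge -> no flip
Dir W: first cell '.' (not opp) -> no flip
Dir E: first cell '.' (not opp) -> no flip
Dir SW: first cell 'W' (not opp) -> no flip
Dir S: opp run (1,4) capped by W -> flip
Dir SE: opp run (1,5), next=edge -> no flip

Answer: (1,4)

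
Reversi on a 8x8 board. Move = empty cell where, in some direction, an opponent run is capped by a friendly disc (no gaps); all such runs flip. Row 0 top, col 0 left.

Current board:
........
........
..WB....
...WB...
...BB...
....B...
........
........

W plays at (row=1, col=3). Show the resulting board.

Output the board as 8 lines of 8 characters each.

Answer: ........
...W....
..WW....
...WB...
...BB...
....B...
........
........

Derivation:
Place W at (1,3); scan 8 dirs for brackets.
Dir NW: first cell '.' (not opp) -> no flip
Dir N: first cell '.' (not opp) -> no flip
Dir NE: first cell '.' (not opp) -> no flip
Dir W: first cell '.' (not opp) -> no flip
Dir E: first cell '.' (not opp) -> no flip
Dir SW: first cell 'W' (not opp) -> no flip
Dir S: opp run (2,3) capped by W -> flip
Dir SE: first cell '.' (not opp) -> no flip
All flips: (2,3)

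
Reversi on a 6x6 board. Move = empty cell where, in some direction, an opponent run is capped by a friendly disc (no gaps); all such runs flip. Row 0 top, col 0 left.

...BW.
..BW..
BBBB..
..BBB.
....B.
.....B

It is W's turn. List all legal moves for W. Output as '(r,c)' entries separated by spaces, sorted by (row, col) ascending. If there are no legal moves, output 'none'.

(0,1): no bracket -> illegal
(0,2): flips 1 -> legal
(1,0): no bracket -> illegal
(1,1): flips 1 -> legal
(1,4): no bracket -> illegal
(2,4): no bracket -> illegal
(2,5): no bracket -> illegal
(3,0): no bracket -> illegal
(3,1): flips 1 -> legal
(3,5): no bracket -> illegal
(4,1): no bracket -> illegal
(4,2): no bracket -> illegal
(4,3): flips 2 -> legal
(4,5): no bracket -> illegal
(5,3): no bracket -> illegal
(5,4): no bracket -> illegal

Answer: (0,2) (1,1) (3,1) (4,3)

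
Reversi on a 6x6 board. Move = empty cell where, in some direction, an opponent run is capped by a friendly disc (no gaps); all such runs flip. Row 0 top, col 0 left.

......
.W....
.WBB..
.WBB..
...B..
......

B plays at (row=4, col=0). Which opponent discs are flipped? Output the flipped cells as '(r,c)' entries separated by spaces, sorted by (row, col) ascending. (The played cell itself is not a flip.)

Answer: (3,1)

Derivation:
Dir NW: edge -> no flip
Dir N: first cell '.' (not opp) -> no flip
Dir NE: opp run (3,1) capped by B -> flip
Dir W: edge -> no flip
Dir E: first cell '.' (not opp) -> no flip
Dir SW: edge -> no flip
Dir S: first cell '.' (not opp) -> no flip
Dir SE: first cell '.' (not opp) -> no flip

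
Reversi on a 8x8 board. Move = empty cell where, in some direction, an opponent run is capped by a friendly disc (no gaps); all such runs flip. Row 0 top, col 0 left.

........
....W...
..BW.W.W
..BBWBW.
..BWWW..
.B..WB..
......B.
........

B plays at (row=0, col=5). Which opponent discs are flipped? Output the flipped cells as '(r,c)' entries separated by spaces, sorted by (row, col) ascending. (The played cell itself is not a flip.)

Answer: (1,4) (2,3)

Derivation:
Dir NW: edge -> no flip
Dir N: edge -> no flip
Dir NE: edge -> no flip
Dir W: first cell '.' (not opp) -> no flip
Dir E: first cell '.' (not opp) -> no flip
Dir SW: opp run (1,4) (2,3) capped by B -> flip
Dir S: first cell '.' (not opp) -> no flip
Dir SE: first cell '.' (not opp) -> no flip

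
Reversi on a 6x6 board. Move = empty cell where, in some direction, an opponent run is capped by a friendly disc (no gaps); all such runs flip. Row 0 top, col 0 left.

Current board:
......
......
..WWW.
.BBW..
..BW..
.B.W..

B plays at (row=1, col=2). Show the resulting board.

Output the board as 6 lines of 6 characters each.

Place B at (1,2); scan 8 dirs for brackets.
Dir NW: first cell '.' (not opp) -> no flip
Dir N: first cell '.' (not opp) -> no flip
Dir NE: first cell '.' (not opp) -> no flip
Dir W: first cell '.' (not opp) -> no flip
Dir E: first cell '.' (not opp) -> no flip
Dir SW: first cell '.' (not opp) -> no flip
Dir S: opp run (2,2) capped by B -> flip
Dir SE: opp run (2,3), next='.' -> no flip
All flips: (2,2)

Answer: ......
..B...
..BWW.
.BBW..
..BW..
.B.W..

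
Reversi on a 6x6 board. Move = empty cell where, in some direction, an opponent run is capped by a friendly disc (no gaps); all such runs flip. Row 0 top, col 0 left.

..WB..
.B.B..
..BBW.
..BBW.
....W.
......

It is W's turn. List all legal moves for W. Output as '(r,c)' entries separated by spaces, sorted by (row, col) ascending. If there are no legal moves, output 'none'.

(0,0): flips 3 -> legal
(0,1): no bracket -> illegal
(0,4): flips 1 -> legal
(1,0): no bracket -> illegal
(1,2): flips 1 -> legal
(1,4): no bracket -> illegal
(2,0): flips 1 -> legal
(2,1): flips 2 -> legal
(3,1): flips 2 -> legal
(4,1): no bracket -> illegal
(4,2): flips 1 -> legal
(4,3): no bracket -> illegal

Answer: (0,0) (0,4) (1,2) (2,0) (2,1) (3,1) (4,2)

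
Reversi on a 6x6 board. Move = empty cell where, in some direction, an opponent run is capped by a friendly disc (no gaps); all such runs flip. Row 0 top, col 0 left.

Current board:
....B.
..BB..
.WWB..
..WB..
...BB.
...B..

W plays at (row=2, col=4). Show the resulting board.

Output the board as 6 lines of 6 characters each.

Place W at (2,4); scan 8 dirs for brackets.
Dir NW: opp run (1,3), next='.' -> no flip
Dir N: first cell '.' (not opp) -> no flip
Dir NE: first cell '.' (not opp) -> no flip
Dir W: opp run (2,3) capped by W -> flip
Dir E: first cell '.' (not opp) -> no flip
Dir SW: opp run (3,3), next='.' -> no flip
Dir S: first cell '.' (not opp) -> no flip
Dir SE: first cell '.' (not opp) -> no flip
All flips: (2,3)

Answer: ....B.
..BB..
.WWWW.
..WB..
...BB.
...B..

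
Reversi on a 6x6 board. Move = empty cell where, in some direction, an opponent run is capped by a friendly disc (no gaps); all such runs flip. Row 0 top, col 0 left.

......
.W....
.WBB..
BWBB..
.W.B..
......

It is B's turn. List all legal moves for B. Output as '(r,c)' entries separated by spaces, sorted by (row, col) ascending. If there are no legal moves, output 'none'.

(0,0): flips 1 -> legal
(0,1): no bracket -> illegal
(0,2): no bracket -> illegal
(1,0): flips 1 -> legal
(1,2): flips 1 -> legal
(2,0): flips 1 -> legal
(4,0): flips 1 -> legal
(4,2): no bracket -> illegal
(5,0): flips 1 -> legal
(5,1): no bracket -> illegal
(5,2): flips 1 -> legal

Answer: (0,0) (1,0) (1,2) (2,0) (4,0) (5,0) (5,2)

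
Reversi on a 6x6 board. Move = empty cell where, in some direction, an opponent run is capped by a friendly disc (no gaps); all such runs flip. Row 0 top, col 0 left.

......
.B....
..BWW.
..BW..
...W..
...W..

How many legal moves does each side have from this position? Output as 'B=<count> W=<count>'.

Answer: B=5 W=4

Derivation:
-- B to move --
(1,2): no bracket -> illegal
(1,3): no bracket -> illegal
(1,4): flips 1 -> legal
(1,5): no bracket -> illegal
(2,5): flips 2 -> legal
(3,4): flips 1 -> legal
(3,5): no bracket -> illegal
(4,2): no bracket -> illegal
(4,4): flips 1 -> legal
(5,2): no bracket -> illegal
(5,4): flips 1 -> legal
B mobility = 5
-- W to move --
(0,0): flips 2 -> legal
(0,1): no bracket -> illegal
(0,2): no bracket -> illegal
(1,0): no bracket -> illegal
(1,2): no bracket -> illegal
(1,3): no bracket -> illegal
(2,0): no bracket -> illegal
(2,1): flips 2 -> legal
(3,1): flips 1 -> legal
(4,1): flips 1 -> legal
(4,2): no bracket -> illegal
W mobility = 4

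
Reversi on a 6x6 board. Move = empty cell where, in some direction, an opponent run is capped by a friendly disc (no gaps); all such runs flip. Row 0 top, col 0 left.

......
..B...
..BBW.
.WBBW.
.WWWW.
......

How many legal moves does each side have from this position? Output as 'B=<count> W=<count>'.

Answer: B=12 W=6

Derivation:
-- B to move --
(1,3): no bracket -> illegal
(1,4): no bracket -> illegal
(1,5): flips 1 -> legal
(2,0): no bracket -> illegal
(2,1): no bracket -> illegal
(2,5): flips 1 -> legal
(3,0): flips 1 -> legal
(3,5): flips 1 -> legal
(4,0): flips 1 -> legal
(4,5): flips 1 -> legal
(5,0): flips 1 -> legal
(5,1): flips 1 -> legal
(5,2): flips 1 -> legal
(5,3): flips 1 -> legal
(5,4): flips 1 -> legal
(5,5): flips 1 -> legal
B mobility = 12
-- W to move --
(0,1): flips 2 -> legal
(0,2): flips 3 -> legal
(0,3): no bracket -> illegal
(1,1): flips 2 -> legal
(1,3): flips 3 -> legal
(1,4): flips 2 -> legal
(2,1): flips 3 -> legal
W mobility = 6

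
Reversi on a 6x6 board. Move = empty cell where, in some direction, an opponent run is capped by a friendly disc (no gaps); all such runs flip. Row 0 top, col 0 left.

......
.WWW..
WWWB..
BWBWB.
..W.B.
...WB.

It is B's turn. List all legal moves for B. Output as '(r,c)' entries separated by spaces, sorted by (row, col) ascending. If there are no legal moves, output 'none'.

Answer: (0,0) (0,1) (0,2) (0,3) (1,0) (4,3) (5,2)

Derivation:
(0,0): flips 3 -> legal
(0,1): flips 1 -> legal
(0,2): flips 2 -> legal
(0,3): flips 3 -> legal
(0,4): no bracket -> illegal
(1,0): flips 2 -> legal
(1,4): no bracket -> illegal
(2,4): no bracket -> illegal
(4,0): no bracket -> illegal
(4,1): no bracket -> illegal
(4,3): flips 1 -> legal
(5,1): no bracket -> illegal
(5,2): flips 2 -> legal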